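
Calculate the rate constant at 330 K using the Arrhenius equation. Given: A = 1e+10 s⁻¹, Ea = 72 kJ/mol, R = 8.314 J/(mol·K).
4.01e-02 s⁻¹

k = A·exp(-Ea/(R·T)) = 1e+10·exp(-72000/(8.314·330)) = 1e+10·exp(-26.2427) = 1e+10·4.0081e-12 = 4.01e-02 s⁻¹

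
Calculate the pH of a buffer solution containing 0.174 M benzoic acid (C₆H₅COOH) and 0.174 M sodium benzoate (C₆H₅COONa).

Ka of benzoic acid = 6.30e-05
pH = 4.20

pKa = -log(6.30e-05) = 4.20. pH = pKa + log([A⁻]/[HA]) = 4.20 + log(0.174/0.174)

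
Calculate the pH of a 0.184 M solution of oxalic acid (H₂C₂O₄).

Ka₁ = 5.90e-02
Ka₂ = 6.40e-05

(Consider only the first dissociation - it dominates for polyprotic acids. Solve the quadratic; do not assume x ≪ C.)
pH = 1.10

x² + Ka₁·x − Ka₁·C = 0 with Ka₁ = 5.90e-02, C = 0.184.
x = (−Ka₁ + √(Ka₁² + 4·Ka₁·C))/2 = 7.8788e-02 M, so pH = 1.10.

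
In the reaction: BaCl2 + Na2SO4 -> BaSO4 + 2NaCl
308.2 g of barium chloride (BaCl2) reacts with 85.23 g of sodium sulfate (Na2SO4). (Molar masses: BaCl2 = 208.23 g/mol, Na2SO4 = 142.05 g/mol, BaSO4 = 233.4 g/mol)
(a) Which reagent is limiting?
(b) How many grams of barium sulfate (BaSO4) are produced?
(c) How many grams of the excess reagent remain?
(a) Na2SO4, (b) 140 g, (c) 183.3 g

Moles of BaCl2 = 308.2 g ÷ 208.23 g/mol = 1.48009 mol
Moles of Na2SO4 = 85.23 g ÷ 142.05 g/mol = 0.6 mol
Moles ÷ coefficient: BaCl2: 1.48009/1 = 1.48, Na2SO4: 0.6/1 = 0.6
(a) Na2SO4 has the smaller value, so Na2SO4 is the limiting reagent.
(b) Moles of BaSO4 = 0.6 mol Na2SO4 × (1/1) = 0.6 mol; mass = 0.6 mol × 233.4 g/mol = 140 g
(c) BaCl2 consumed = 0.6 × (1/1) = 0.6 mol; remaining = 1.48009 − 0.6 = 0.880094 mol; mass = 0.880094 mol × 208.23 g/mol = 183.3 g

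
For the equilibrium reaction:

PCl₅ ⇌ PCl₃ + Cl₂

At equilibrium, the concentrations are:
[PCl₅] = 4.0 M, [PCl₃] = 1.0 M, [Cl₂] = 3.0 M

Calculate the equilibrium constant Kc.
K_c = 0.7500

Kc = ([PCl₃] × [Cl₂]) / ([PCl₅])
   = ((1.0)·(3.0)) / ((4.0))
   = 3 / 4 = 0.7500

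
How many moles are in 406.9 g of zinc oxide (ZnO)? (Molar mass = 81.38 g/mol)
Moles = 406.9 g ÷ 81.38 g/mol = 5 mol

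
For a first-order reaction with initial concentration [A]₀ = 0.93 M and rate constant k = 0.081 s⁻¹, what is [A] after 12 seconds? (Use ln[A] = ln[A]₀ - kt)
0.3518 M

ln[A] = ln[A]₀ - k·t = ln(0.93) - (0.081)·(12) = -0.0726 - 0.9720 = -1.0446
[A] = e^(-1.0446) = 0.3518 M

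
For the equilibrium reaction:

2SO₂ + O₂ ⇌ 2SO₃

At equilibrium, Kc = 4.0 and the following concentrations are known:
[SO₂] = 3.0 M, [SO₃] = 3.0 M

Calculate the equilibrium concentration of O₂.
[O₂] = 0.2500 M

Kc = ([SO₃]^2) / ([SO₂]^2 × [O₂]) = 4.0
[O₂]^1 = (product terms)/(Kc · other reactant terms) = 9 / (4.0 · 9) = 0.25
[O₂] = 0.2500 M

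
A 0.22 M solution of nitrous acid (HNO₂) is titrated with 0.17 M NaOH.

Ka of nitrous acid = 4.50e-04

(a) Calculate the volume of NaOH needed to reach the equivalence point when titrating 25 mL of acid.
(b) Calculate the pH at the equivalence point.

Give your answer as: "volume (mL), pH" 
V = 32.4 mL, pH = 8.16

(a) At equivalence: moles acid = moles base.
moles acid = 0.22 × 0.025 = 0.0055 mol; V_NaOH = 0.0055/0.17 = 0.03235 L = 32.4 mL.
(b) At equivalence, all acid → conjugate base A⁻ at [A⁻] = 0.0055/0.05735 = 0.0959 M.
Kb = Kw/Ka = 1.0e-14/4.50e-04 = 2.222e-11; [OH⁻] = √(Kb·[A⁻]) = 1.460e-06; pOH = 5.84; pH = 14 − pOH = 8.16.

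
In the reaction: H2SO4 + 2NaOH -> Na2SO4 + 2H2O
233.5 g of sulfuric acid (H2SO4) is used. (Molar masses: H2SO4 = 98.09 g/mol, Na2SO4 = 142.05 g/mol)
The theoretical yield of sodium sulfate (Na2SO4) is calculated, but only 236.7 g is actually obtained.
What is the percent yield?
Moles of H2SO4 = 233.5 g ÷ 98.09 g/mol = 2.38047 mol
Mole ratio: 1 mol Na2SO4 / 1 mol H2SO4
Moles of Na2SO4 = 2.38047 × (1/1) = 2.38047 mol
Theoretical yield = 2.38047 mol × 142.05 g/mol = 338.15 g
Actual yield = 236.7 g
Percent yield = (236.7 / 338.15) × 100% = 70.0%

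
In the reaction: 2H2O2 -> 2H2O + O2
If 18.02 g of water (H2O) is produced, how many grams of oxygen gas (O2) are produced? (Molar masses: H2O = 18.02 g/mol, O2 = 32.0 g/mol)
Moles of H2O = 18.02 g ÷ 18.02 g/mol = 1 mol
Mole ratio: 1 mol O2 / 2 mol H2O
Moles of O2 = 1 × (1/2) = 0.5 mol
Mass of O2 = 0.5 mol × 32.0 g/mol = 16 g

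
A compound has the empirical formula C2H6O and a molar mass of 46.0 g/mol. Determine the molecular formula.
Empirical formula mass of C2H6O = 46.07 g/mol
Multiplier = 46.0 / 46.07 ≈ 1
Molecular formula = (C2H6O) × 1 = C2H6O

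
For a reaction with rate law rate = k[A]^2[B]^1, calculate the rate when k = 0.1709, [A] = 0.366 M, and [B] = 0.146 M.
0.003342 M/s

rate = k·[A]^2·[B]^1 = 0.1709·(0.366)^2·(0.146)^1 = 0.1709·0.133956·0.146 = 0.003342 M/s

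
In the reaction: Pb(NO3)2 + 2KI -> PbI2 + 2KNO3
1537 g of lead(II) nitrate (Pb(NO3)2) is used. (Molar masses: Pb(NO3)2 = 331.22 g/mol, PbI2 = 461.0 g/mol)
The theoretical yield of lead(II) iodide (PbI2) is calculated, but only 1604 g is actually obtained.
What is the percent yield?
Moles of Pb(NO3)2 = 1537 g ÷ 331.22 g/mol = 4.64042 mol
Mole ratio: 1 mol PbI2 / 1 mol Pb(NO3)2
Moles of PbI2 = 4.64042 × (1/1) = 4.64042 mol
Theoretical yield = 4.64042 mol × 461.0 g/mol = 2139.2 g
Actual yield = 1604 g
Percent yield = (1604 / 2139.2) × 100% = 75.0%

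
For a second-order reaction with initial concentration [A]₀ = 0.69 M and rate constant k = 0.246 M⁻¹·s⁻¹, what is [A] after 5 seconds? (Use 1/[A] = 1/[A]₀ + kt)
0.3732 M

1/[A] = 1/[A]₀ + k·t = 1/0.69 + (0.246)·(5) = 1.4493 + 1.2300 = 2.6793
[A] = 1/2.6793 = 0.3732 M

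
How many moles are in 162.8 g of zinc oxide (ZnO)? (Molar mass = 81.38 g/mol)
Moles = 162.8 g ÷ 81.38 g/mol = 2 mol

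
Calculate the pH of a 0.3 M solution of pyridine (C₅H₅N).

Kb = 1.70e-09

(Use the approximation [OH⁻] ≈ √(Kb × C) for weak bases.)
pH = 9.35

[OH⁻] = √(Kb × C) = √(1.70e-09 × 0.3) = 2.2583e-05. pOH = 4.65, pH = 14 - pOH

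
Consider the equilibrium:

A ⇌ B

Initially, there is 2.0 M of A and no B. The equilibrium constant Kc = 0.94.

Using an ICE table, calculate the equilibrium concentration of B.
[B] = 0.969 M

ICE: [A] = 2.0 − x, [B] = x.
Kc = x/(2.0 − x) = 0.94 ⇒ x = 0.94·2.0/(1 + 0.94) = 1.88/1.94 = 0.9691.
[B] = x = 0.969 M.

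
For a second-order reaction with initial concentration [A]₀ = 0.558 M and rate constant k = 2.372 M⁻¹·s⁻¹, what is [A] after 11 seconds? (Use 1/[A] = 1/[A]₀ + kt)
0.0359 M

1/[A] = 1/[A]₀ + k·t = 1/0.558 + (2.372)·(11) = 1.7921 + 26.0920 = 27.8841
[A] = 1/27.8841 = 0.0359 M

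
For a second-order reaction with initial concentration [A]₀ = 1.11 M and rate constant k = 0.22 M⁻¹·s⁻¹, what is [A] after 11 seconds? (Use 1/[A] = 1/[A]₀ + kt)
0.3011 M

1/[A] = 1/[A]₀ + k·t = 1/1.11 + (0.22)·(11) = 0.9009 + 2.4200 = 3.3209
[A] = 1/3.3209 = 0.3011 M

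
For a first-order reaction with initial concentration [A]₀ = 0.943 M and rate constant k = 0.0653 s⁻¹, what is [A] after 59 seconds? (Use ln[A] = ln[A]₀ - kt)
0.0200 M

ln[A] = ln[A]₀ - k·t = ln(0.943) - (0.0653)·(59) = -0.0587 - 3.8527 = -3.9114
[A] = e^(-3.9114) = 0.0200 M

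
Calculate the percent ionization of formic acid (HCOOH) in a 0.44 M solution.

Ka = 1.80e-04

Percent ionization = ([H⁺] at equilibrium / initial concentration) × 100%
Percent ionization = 2%

Let x = [H⁺]. Ka = x²/(C - x) ⇒ x² + (1.80e-04)x - (1.80e-04)(0.44) = 0. x = 8.8099e-03. Percent = (8.8099e-03/0.44) × 100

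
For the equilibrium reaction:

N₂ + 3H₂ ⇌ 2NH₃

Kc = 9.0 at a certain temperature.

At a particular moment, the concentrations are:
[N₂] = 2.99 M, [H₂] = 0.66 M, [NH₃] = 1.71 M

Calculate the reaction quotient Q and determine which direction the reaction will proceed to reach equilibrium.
Q = 3.402, Q < K, reaction proceeds forward (toward products)

Q = ([NH₃]^2) / ([N₂] × [H₂]^3)
  = ((1.71)^2) / ((2.99)·(0.66)^3) = 2.9241/0.85961 = 3.402
Since Q = 3.402 < Kc = 9.0, the reaction proceeds forward (toward products) to reach equilibrium.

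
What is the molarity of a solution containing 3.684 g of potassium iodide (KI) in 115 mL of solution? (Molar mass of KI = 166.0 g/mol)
Moles of KI = 3.684 g ÷ 166.0 g/mol = 0.0221928 mol
Volume = 115 mL = 0.115 L
Molarity = 0.0221928 mol ÷ 0.115 L = 0.193 M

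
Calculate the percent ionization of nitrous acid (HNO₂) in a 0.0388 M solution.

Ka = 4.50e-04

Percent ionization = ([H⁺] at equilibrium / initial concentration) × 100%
Percent ionization = 10.2%

Let x = [H⁺]. Ka = x²/(C - x) ⇒ x² + (4.50e-04)x - (4.50e-04)(0.0388) = 0. x = 3.9596e-03. Percent = (3.9596e-03/0.0388) × 100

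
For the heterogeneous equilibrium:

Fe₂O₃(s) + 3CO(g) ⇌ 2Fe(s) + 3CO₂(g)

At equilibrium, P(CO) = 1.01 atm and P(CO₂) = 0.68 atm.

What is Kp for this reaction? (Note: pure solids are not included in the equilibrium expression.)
K_p = 0.305

Solids (Fe₂O₃, Fe) are excluded.
Kp = P(CO₂)³/P(CO)³ = (0.68)³/(1.01)³ = 0.3144/1.03 = 0.305.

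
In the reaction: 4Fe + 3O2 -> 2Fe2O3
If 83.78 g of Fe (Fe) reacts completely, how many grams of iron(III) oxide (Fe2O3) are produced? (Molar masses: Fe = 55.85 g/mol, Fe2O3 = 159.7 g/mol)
Moles of Fe = 83.78 g ÷ 55.85 g/mol = 1.50009 mol
Mole ratio: 2 mol Fe2O3 / 4 mol Fe
Moles of Fe2O3 = 1.50009 × (2/4) = 0.750045 mol
Mass of Fe2O3 = 0.750045 mol × 159.7 g/mol = 119.8 g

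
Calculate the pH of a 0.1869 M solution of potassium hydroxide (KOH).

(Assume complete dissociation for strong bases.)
pH = 13.27

[OH⁻] = 0.1869 M for strong base. pOH = -log[OH⁻] = 0.73, pH = 14 - pOH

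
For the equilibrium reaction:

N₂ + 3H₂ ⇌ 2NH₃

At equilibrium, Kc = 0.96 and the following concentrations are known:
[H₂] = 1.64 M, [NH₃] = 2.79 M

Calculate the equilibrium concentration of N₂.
[N₂] = 1.8383 M

Kc = ([NH₃]^2) / ([N₂] × [H₂]^3) = 0.96
[N₂]^1 = (product terms)/(Kc · other reactant terms) = 7.7841 / (0.96 · 4.4109) = 1.8383
[N₂] = 1.8383 M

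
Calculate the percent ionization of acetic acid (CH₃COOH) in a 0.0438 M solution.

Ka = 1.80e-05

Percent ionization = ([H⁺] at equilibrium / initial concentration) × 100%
Percent ionization = 2.01%

Let x = [H⁺]. Ka = x²/(C - x) ⇒ x² + (1.80e-05)x - (1.80e-05)(0.0438) = 0. x = 8.7896e-04. Percent = (8.7896e-04/0.0438) × 100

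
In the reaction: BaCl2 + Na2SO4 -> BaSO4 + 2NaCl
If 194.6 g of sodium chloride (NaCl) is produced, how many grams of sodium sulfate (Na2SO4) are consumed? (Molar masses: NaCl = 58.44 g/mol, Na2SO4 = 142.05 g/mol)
Moles of NaCl = 194.6 g ÷ 58.44 g/mol = 3.32991 mol
Mole ratio: 1 mol Na2SO4 / 2 mol NaCl
Moles of Na2SO4 = 3.32991 × (1/2) = 1.66496 mol
Mass of Na2SO4 = 1.66496 mol × 142.05 g/mol = 236.5 g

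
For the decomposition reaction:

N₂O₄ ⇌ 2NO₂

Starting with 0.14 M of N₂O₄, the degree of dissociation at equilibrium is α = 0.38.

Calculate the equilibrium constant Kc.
K_c = 0.1304

x = α·[A]₀ = 0.38 × 0.14 = 0.0532 M dissociated.
At eq: [N₂O₄] = 0.14 − 0.0532 = 0.0868 M; [NO₂] = 2x = 0.1064 M.
Kc = [NO₂]²/[N₂O₄] = (0.1064)²/0.0868 = 0.1304.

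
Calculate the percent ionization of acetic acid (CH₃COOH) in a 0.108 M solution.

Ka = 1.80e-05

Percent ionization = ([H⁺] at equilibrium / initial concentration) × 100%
Percent ionization = 1.28%

Let x = [H⁺]. Ka = x²/(C - x) ⇒ x² + (1.80e-05)x - (1.80e-05)(0.108) = 0. x = 1.3853e-03. Percent = (1.3853e-03/0.108) × 100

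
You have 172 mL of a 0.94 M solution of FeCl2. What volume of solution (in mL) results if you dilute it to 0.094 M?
Using M₁V₁ = M₂V₂:
0.94 × 172 = 0.094 × V₂
V₂ = (0.94 × 172) / 0.094 = 1720 mL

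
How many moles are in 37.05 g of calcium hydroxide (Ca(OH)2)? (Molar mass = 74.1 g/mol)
Moles = 37.05 g ÷ 74.1 g/mol = 0.5 mol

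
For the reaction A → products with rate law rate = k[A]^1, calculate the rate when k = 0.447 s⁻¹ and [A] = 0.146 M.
0.06526 M/s

rate = k·[A]^1 = 0.447·(0.146)^1 = 0.447·0.146 = 0.06526 M/s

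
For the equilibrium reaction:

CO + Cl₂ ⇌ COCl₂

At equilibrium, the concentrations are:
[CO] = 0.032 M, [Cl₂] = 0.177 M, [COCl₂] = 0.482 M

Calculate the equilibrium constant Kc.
K_c = 85.0989

Kc = ([COCl₂]) / ([CO] × [Cl₂])
   = ((0.482)) / ((0.032)·(0.177))
   = 0.482 / 0.005664 = 85.0989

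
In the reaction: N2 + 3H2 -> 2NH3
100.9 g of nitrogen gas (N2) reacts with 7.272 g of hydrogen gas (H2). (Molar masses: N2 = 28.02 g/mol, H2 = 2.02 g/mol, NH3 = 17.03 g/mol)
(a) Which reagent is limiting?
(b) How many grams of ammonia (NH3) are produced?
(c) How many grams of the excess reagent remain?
(a) H2, (b) 40.87 g, (c) 67.28 g

Moles of N2 = 100.9 g ÷ 28.02 g/mol = 3.601 mol
Moles of H2 = 7.272 g ÷ 2.02 g/mol = 3.6 mol
Moles ÷ coefficient: N2: 3.601/1 = 3.601, H2: 3.6/3 = 1.2
(a) H2 has the smaller value, so H2 is the limiting reagent.
(b) Moles of NH3 = 3.6 mol H2 × (2/3) = 2.4 mol; mass = 2.4 mol × 17.03 g/mol = 40.87 g
(c) N2 consumed = 3.6 × (1/3) = 1.2 mol; remaining = 3.601 − 1.2 = 2.401 mol; mass = 2.401 mol × 28.02 g/mol = 67.28 g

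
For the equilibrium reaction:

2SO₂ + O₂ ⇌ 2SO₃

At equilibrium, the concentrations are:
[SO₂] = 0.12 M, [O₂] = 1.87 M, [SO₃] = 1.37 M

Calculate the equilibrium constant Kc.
K_c = 69.7007

Kc = ([SO₃]^2) / ([SO₂]^2 × [O₂])
   = ((1.37)^2) / ((0.12)^2·(1.87))
   = 1.8769 / 0.026928 = 69.7007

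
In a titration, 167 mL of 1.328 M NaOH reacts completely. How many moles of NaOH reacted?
Moles = Molarity × Volume (L)
Moles = 1.328 M × 0.167 L = 0.2218 mol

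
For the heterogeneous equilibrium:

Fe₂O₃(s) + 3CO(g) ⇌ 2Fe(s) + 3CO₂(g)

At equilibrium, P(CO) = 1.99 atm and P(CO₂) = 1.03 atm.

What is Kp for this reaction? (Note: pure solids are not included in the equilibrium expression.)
K_p = 0.139

Solids (Fe₂O₃, Fe) are excluded.
Kp = P(CO₂)³/P(CO)³ = (1.03)³/(1.99)³ = 1.093/7.881 = 0.139.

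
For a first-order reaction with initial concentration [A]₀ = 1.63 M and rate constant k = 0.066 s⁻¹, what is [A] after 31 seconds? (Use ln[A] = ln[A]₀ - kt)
0.2107 M

ln[A] = ln[A]₀ - k·t = ln(1.63) - (0.066)·(31) = 0.4886 - 2.0460 = -1.5574
[A] = e^(-1.5574) = 0.2107 M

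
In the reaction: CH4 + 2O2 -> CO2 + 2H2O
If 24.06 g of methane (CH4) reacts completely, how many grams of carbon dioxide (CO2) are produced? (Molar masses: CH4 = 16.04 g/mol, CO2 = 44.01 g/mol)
Moles of CH4 = 24.06 g ÷ 16.04 g/mol = 1.5 mol
Mole ratio: 1 mol CO2 / 1 mol CH4
Moles of CO2 = 1.5 × (1/1) = 1.5 mol
Mass of CO2 = 1.5 mol × 44.01 g/mol = 66.02 g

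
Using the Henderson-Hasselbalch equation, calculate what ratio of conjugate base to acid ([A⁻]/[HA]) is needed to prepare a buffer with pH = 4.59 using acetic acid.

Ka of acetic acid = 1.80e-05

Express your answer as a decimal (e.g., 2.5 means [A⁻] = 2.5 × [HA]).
[A⁻]/[HA] = 0.700

pKa = −log(1.80e-05) = 4.7447. pH = pKa + log([A⁻]/[HA]). 4.59 = 4.7447 + log(ratio). log(ratio) = 4.59 − 4.7447 = -0.1547. ratio = 10^(-0.1547) = 0.700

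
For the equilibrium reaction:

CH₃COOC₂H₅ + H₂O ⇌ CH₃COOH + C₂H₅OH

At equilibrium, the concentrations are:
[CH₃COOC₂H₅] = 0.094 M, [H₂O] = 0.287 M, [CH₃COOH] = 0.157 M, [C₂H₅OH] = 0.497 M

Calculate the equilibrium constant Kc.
K_c = 2.8923

Kc = ([CH₃COOH] × [C₂H₅OH]) / ([CH₃COOC₂H₅] × [H₂O])
   = ((0.157)·(0.497)) / ((0.094)·(0.287))
   = 0.078029 / 0.026978 = 2.8923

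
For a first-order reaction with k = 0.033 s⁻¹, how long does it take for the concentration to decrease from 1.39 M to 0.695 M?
21.00 s

From ln[A] = ln[A]₀ - k·t: t = ln([A]₀/[A])/k = ln(1.39/0.695)/0.033 = ln(2.0000)/0.033 = 0.6931/0.033 = 21.00 s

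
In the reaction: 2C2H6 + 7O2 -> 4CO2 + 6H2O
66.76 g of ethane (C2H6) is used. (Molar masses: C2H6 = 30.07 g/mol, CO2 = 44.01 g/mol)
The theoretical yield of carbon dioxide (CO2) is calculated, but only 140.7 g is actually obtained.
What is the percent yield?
Moles of C2H6 = 66.76 g ÷ 30.07 g/mol = 2.22015 mol
Mole ratio: 4 mol CO2 / 2 mol C2H6
Moles of CO2 = 2.22015 × (4/2) = 4.44031 mol
Theoretical yield = 4.44031 mol × 44.01 g/mol = 195.42 g
Actual yield = 140.7 g
Percent yield = (140.7 / 195.42) × 100% = 72.0%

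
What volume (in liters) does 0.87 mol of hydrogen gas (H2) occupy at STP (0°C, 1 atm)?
At STP, 1 mol of gas occupies 22.4 L
Volume = 0.87 mol × 22.4 L/mol = 19.49 L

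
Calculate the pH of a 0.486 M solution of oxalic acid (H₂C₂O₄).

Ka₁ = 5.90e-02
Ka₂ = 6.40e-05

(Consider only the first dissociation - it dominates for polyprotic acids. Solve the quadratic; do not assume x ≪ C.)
pH = 0.85

x² + Ka₁·x − Ka₁·C = 0 with Ka₁ = 5.90e-02, C = 0.486.
x = (−Ka₁ + √(Ka₁² + 4·Ka₁·C))/2 = 1.4238e-01 M, so pH = 0.85.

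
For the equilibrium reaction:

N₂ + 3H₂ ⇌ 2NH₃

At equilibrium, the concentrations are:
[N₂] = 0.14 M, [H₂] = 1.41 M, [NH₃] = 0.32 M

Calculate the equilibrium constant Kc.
K_c = 0.2609

Kc = ([NH₃]^2) / ([N₂] × [H₂]^3)
   = ((0.32)^2) / ((0.14)·(1.41)^3)
   = 0.1024 / 0.39245 = 0.2609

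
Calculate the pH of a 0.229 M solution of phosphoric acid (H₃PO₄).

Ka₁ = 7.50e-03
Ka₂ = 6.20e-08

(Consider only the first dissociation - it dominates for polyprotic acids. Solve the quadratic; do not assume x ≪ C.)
pH = 1.42

x² + Ka₁·x − Ka₁·C = 0 with Ka₁ = 7.50e-03, C = 0.229.
x = (−Ka₁ + √(Ka₁² + 4·Ka₁·C))/2 = 3.7862e-02 M, so pH = 1.42.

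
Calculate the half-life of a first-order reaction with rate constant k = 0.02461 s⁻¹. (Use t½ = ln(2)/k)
28.17 s

t½ = ln(2)/k = 0.6931/0.02461 = 28.17 s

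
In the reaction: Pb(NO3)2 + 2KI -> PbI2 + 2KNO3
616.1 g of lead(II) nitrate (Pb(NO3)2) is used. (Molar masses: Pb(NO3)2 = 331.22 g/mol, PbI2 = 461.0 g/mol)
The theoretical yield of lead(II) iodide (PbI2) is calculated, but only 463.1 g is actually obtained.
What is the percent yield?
Moles of Pb(NO3)2 = 616.1 g ÷ 331.22 g/mol = 1.86009 mol
Mole ratio: 1 mol PbI2 / 1 mol Pb(NO3)2
Moles of PbI2 = 1.86009 × (1/1) = 1.86009 mol
Theoretical yield = 1.86009 mol × 461.0 g/mol = 857.5 g
Actual yield = 463.1 g
Percent yield = (463.1 / 857.5) × 100% = 54.0%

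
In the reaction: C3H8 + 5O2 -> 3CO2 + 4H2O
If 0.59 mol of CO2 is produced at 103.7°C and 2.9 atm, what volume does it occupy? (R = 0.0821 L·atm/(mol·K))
T = 103.7°C + 273.15 = 376.85 K
V = nRT/P = (0.59 × 0.0821 × 376.85) / 2.9
V = 6.29 L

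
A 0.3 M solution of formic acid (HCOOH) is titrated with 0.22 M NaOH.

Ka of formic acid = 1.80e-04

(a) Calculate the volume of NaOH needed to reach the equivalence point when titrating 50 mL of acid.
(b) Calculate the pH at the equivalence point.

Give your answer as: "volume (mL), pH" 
V = 68.2 mL, pH = 8.42

(a) At equivalence: moles acid = moles base.
moles acid = 0.3 × 0.05 = 0.015 mol; V_NaOH = 0.015/0.22 = 0.06818 L = 68.2 mL.
(b) At equivalence, all acid → conjugate base A⁻ at [A⁻] = 0.015/0.1182 = 0.1269 M.
Kb = Kw/Ka = 1.0e-14/1.80e-04 = 5.556e-11; [OH⁻] = √(Kb·[A⁻]) = 2.655e-06; pOH = 5.58; pH = 14 − pOH = 8.42.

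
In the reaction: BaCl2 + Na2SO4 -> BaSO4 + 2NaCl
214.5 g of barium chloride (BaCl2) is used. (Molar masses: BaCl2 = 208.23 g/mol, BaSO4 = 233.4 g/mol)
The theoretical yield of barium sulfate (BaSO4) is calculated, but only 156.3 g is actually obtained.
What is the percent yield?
Moles of BaCl2 = 214.5 g ÷ 208.23 g/mol = 1.03011 mol
Mole ratio: 1 mol BaSO4 / 1 mol BaCl2
Moles of BaSO4 = 1.03011 × (1/1) = 1.03011 mol
Theoretical yield = 1.03011 mol × 233.4 g/mol = 240.43 g
Actual yield = 156.3 g
Percent yield = (156.3 / 240.43) × 100% = 65.0%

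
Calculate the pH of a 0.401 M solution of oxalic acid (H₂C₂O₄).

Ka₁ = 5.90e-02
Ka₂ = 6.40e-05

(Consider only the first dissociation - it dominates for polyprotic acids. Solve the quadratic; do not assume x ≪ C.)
pH = 0.90

x² + Ka₁·x − Ka₁·C = 0 with Ka₁ = 5.90e-02, C = 0.401.
x = (−Ka₁ + √(Ka₁² + 4·Ka₁·C))/2 = 1.2712e-01 M, so pH = 0.90.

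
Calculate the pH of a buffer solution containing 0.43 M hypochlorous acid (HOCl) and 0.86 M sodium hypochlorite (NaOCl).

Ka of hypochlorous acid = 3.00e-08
pH = 7.82

pKa = -log(3.00e-08) = 7.52. pH = pKa + log([A⁻]/[HA]) = 7.52 + log(0.86/0.43)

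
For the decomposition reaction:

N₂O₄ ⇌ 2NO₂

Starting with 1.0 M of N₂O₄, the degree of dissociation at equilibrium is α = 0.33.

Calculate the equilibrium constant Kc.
K_c = 0.6501

x = α·[A]₀ = 0.33 × 1.0 = 0.33 M dissociated.
At eq: [N₂O₄] = 1.0 − 0.33 = 0.67 M; [NO₂] = 2x = 0.66 M.
Kc = [NO₂]²/[N₂O₄] = (0.66)²/0.67 = 0.6501.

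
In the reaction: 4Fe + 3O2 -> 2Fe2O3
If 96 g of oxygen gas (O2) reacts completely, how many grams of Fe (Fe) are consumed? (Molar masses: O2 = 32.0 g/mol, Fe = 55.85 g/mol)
Moles of O2 = 96 g ÷ 32.0 g/mol = 3 mol
Mole ratio: 4 mol Fe / 3 mol O2
Moles of Fe = 3 × (4/3) = 4 mol
Mass of Fe = 4 mol × 55.85 g/mol = 223.4 g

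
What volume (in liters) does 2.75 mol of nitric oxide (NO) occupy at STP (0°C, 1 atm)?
At STP, 1 mol of gas occupies 22.4 L
Volume = 2.75 mol × 22.4 L/mol = 61.60 L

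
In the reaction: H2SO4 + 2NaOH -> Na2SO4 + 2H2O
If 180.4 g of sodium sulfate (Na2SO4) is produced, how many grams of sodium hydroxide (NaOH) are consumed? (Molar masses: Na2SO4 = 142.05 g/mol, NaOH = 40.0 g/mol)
Moles of Na2SO4 = 180.4 g ÷ 142.05 g/mol = 1.26998 mol
Mole ratio: 2 mol NaOH / 1 mol Na2SO4
Moles of NaOH = 1.26998 × (2/1) = 2.53995 mol
Mass of NaOH = 2.53995 mol × 40.0 g/mol = 101.6 g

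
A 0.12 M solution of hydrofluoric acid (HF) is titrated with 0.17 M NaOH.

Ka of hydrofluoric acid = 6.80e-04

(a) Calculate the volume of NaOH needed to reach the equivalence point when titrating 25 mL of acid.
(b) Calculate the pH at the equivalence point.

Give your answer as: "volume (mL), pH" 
V = 17.6 mL, pH = 8.01

(a) At equivalence: moles acid = moles base.
moles acid = 0.12 × 0.025 = 0.003 mol; V_NaOH = 0.003/0.17 = 0.01765 L = 17.6 mL.
(b) At equivalence, all acid → conjugate base A⁻ at [A⁻] = 0.003/0.04265 = 0.07034 M.
Kb = Kw/Ka = 1.0e-14/6.80e-04 = 1.471e-11; [OH⁻] = √(Kb·[A⁻]) = 1.017e-06; pOH = 5.99; pH = 14 − pOH = 8.01.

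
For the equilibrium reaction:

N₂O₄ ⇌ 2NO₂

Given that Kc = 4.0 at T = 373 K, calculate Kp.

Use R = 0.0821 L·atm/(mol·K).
K_p = 122.4932

Δn = (moles gaseous products) − (moles gaseous reactants) = 1
T = 373 K; RT = 0.0821 × 373 = 30.6233
Kp = Kc·(RT)^Δn = 4.0 × (30.6233)^1 = 4.0 × 30.6233 = 122.4932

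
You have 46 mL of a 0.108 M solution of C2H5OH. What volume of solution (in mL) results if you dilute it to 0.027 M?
Using M₁V₁ = M₂V₂:
0.108 × 46 = 0.027 × V₂
V₂ = (0.108 × 46) / 0.027 = 184 mL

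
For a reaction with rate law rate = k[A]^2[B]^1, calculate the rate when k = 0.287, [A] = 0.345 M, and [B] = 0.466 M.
0.01592 M/s

rate = k·[A]^2·[B]^1 = 0.287·(0.345)^2·(0.466)^1 = 0.287·0.119025·0.466 = 0.01592 M/s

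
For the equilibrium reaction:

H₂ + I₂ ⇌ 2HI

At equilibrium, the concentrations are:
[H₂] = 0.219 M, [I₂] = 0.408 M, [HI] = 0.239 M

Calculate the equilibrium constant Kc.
K_c = 0.6393

Kc = ([HI]^2) / ([H₂] × [I₂])
   = ((0.239)^2) / ((0.219)·(0.408))
   = 0.057121 / 0.089352 = 0.6393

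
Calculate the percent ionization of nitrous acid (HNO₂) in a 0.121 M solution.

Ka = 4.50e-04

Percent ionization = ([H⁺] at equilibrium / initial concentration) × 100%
Percent ionization = 5.92%

Let x = [H⁺]. Ka = x²/(C - x) ⇒ x² + (4.50e-04)x - (4.50e-04)(0.121) = 0. x = 7.1575e-03. Percent = (7.1575e-03/0.121) × 100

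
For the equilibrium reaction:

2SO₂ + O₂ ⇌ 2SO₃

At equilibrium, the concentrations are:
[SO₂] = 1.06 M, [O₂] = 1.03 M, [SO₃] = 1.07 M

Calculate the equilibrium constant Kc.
K_c = 0.9893

Kc = ([SO₃]^2) / ([SO₂]^2 × [O₂])
   = ((1.07)^2) / ((1.06)^2·(1.03))
   = 1.1449 / 1.1573 = 0.9893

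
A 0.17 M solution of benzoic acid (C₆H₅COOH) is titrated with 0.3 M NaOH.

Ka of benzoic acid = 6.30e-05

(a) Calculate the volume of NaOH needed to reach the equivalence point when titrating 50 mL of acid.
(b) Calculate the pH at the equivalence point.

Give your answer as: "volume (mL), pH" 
V = 28.3 mL, pH = 8.62

(a) At equivalence: moles acid = moles base.
moles acid = 0.17 × 0.05 = 0.0085 mol; V_NaOH = 0.0085/0.3 = 0.02833 L = 28.3 mL.
(b) At equivalence, all acid → conjugate base A⁻ at [A⁻] = 0.0085/0.07833 = 0.1085 M.
Kb = Kw/Ka = 1.0e-14/6.30e-05 = 1.587e-10; [OH⁻] = √(Kb·[A⁻]) = 4.150e-06; pOH = 5.38; pH = 14 − pOH = 8.62.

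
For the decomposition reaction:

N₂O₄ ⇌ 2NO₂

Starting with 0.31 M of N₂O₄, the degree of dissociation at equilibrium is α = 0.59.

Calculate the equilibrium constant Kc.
K_c = 1.0528

x = α·[A]₀ = 0.59 × 0.31 = 0.1829 M dissociated.
At eq: [N₂O₄] = 0.31 − 0.1829 = 0.1271 M; [NO₂] = 2x = 0.3658 M.
Kc = [NO₂]²/[N₂O₄] = (0.3658)²/0.1271 = 1.053.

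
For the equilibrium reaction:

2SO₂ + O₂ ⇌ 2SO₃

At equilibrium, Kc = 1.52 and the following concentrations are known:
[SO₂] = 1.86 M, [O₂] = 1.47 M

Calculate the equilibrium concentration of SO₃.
[SO₃] = 2.7803 M

Kc = ([SO₃]^2) / ([SO₂]^2 × [O₂]) = 1.52
[SO₃]^2 = Kc · (reactant terms)/(other product terms) = 1.52 · 5.0856 / 1 = 7.7301
[SO₃] = (7.7301)^(1/2) = 2.7803 M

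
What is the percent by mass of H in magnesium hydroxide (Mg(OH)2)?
Mass of H in formula = 1.008 × 2 = 2.016 g/mol
Molar mass = 58.33 g/mol
% H = (2.016/58.33) × 100% = 3.46%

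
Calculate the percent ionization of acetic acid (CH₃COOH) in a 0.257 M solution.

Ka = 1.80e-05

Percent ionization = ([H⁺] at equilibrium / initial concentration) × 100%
Percent ionization = 0.833%

Let x = [H⁺]. Ka = x²/(C - x) ⇒ x² + (1.80e-05)x - (1.80e-05)(0.257) = 0. x = 2.1418e-03. Percent = (2.1418e-03/0.257) × 100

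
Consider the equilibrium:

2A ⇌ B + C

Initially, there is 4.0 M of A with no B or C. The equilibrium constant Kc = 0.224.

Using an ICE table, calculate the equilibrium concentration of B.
[B] = 0.973 M

ICE: [A] = 4.0 − 2x, [B] = [C] = x.
Kc = x²/(4.0 − 2x)² = 0.224 ⇒ √Kc = x/(4.0 − 2x).
x = √0.224·4.0/(1 + 2√0.224) = 0.47329·4.0/1.9466 = 0.97255.
[B] = x = 0.973 M.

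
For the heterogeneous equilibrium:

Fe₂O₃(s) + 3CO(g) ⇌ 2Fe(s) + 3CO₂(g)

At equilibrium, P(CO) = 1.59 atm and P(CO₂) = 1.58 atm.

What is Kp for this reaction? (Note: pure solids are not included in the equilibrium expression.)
K_p = 0.981

Solids (Fe₂O₃, Fe) are excluded.
Kp = P(CO₂)³/P(CO)³ = (1.58)³/(1.59)³ = 3.944/4.02 = 0.981.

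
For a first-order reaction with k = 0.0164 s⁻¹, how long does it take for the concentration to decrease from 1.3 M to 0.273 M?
95.16 s

From ln[A] = ln[A]₀ - k·t: t = ln([A]₀/[A])/k = ln(1.3/0.273)/0.0164 = ln(4.7619)/0.0164 = 1.5606/0.0164 = 95.16 s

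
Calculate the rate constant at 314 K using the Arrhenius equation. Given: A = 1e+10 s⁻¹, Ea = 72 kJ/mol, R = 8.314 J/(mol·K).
1.05e-02 s⁻¹

k = A·exp(-Ea/(R·T)) = 1e+10·exp(-72000/(8.314·314)) = 1e+10·exp(-27.5799) = 1e+10·1.0524e-12 = 1.05e-02 s⁻¹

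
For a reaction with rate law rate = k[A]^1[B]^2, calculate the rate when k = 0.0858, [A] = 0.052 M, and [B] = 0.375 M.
0.0006274 M/s

rate = k·[A]^1·[B]^2 = 0.0858·(0.052)^1·(0.375)^2 = 0.0858·0.052·0.140625 = 0.0006274 M/s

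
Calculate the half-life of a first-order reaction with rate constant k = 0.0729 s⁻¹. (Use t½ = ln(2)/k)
9.51 s

t½ = ln(2)/k = 0.6931/0.0729 = 9.51 s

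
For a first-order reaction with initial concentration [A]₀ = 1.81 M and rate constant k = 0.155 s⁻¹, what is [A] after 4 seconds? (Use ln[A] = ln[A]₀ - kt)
0.9737 M

ln[A] = ln[A]₀ - k·t = ln(1.81) - (0.155)·(4) = 0.5933 - 0.6200 = -0.0267
[A] = e^(-0.0267) = 0.9737 M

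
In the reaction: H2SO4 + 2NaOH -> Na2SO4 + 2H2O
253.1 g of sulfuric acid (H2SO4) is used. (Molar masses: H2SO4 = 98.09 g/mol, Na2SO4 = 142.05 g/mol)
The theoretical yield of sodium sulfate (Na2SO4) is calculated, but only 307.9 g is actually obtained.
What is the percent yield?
Moles of H2SO4 = 253.1 g ÷ 98.09 g/mol = 2.58028 mol
Mole ratio: 1 mol Na2SO4 / 1 mol H2SO4
Moles of Na2SO4 = 2.58028 × (1/1) = 2.58028 mol
Theoretical yield = 2.58028 mol × 142.05 g/mol = 366.53 g
Actual yield = 307.9 g
Percent yield = (307.9 / 366.53) × 100% = 84.0%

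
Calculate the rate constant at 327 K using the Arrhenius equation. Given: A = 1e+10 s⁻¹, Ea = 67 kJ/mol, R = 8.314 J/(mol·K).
1.98e-01 s⁻¹

k = A·exp(-Ea/(R·T)) = 1e+10·exp(-67000/(8.314·327)) = 1e+10·exp(-24.6443) = 1e+10·1.9820e-11 = 1.98e-01 s⁻¹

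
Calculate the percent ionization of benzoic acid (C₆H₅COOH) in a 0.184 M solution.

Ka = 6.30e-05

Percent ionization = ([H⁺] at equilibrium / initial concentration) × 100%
Percent ionization = 1.83%

Let x = [H⁺]. Ka = x²/(C - x) ⇒ x² + (6.30e-05)x - (6.30e-05)(0.184) = 0. x = 3.3733e-03. Percent = (3.3733e-03/0.184) × 100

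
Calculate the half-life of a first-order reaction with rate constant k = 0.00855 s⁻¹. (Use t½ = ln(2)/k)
81.07 s

t½ = ln(2)/k = 0.6931/0.00855 = 81.07 s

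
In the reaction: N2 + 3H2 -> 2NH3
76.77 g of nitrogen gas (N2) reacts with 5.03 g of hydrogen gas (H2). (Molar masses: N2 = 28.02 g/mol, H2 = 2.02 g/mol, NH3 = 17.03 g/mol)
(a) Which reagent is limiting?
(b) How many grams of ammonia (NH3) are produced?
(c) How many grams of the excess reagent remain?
(a) H2, (b) 28.27 g, (c) 53.51 g

Moles of N2 = 76.77 g ÷ 28.02 g/mol = 2.73983 mol
Moles of H2 = 5.03 g ÷ 2.02 g/mol = 2.4901 mol
Moles ÷ coefficient: N2: 2.73983/1 = 2.74, H2: 2.4901/3 = 0.83
(a) H2 has the smaller value, so H2 is the limiting reagent.
(b) Moles of NH3 = 2.4901 mol H2 × (2/3) = 1.66007 mol; mass = 1.66007 mol × 17.03 g/mol = 28.27 g
(c) N2 consumed = 2.4901 × (1/3) = 0.830033 mol; remaining = 2.73983 − 0.830033 = 1.9098 mol; mass = 1.9098 mol × 28.02 g/mol = 53.51 g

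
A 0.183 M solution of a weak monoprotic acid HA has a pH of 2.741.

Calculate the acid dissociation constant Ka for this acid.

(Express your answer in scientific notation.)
K_a = 1.82e-05

[H⁺] = 10^(−pH) = 10^(−2.741) = 1.816e-03 M. For HA ⇌ H⁺ + A⁻, Ka = x²/(C − x) = (1.816e-03)²/(0.183 − 1.816e-03) = 1.82e-05.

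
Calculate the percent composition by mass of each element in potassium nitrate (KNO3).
K: 38.67%, N: 13.86%, O: 47.47%

Molar mass of KNO3 = 101.11 g/mol
% K = (1 × 39.1) / 101.11 × 100% = 39.1 / 101.11 × 100% = 38.67%
% N = (1 × 14.01) / 101.11 × 100% = 14.01 / 101.11 × 100% = 13.86%
% O = (3 × 16.0) / 101.11 × 100% = 48 / 101.11 × 100% = 47.47%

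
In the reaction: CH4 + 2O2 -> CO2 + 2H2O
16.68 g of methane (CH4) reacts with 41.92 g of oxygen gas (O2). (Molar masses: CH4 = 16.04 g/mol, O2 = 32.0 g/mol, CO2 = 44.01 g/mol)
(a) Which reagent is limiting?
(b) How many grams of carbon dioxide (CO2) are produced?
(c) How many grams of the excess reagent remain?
(a) O2, (b) 28.83 g, (c) 6.174 g

Moles of CH4 = 16.68 g ÷ 16.04 g/mol = 1.0399 mol
Moles of O2 = 41.92 g ÷ 32.0 g/mol = 1.31 mol
Moles ÷ coefficient: CH4: 1.0399/1 = 1.04, O2: 1.31/2 = 0.655
(a) O2 has the smaller value, so O2 is the limiting reagent.
(b) Moles of CO2 = 1.31 mol O2 × (1/2) = 0.655 mol; mass = 0.655 mol × 44.01 g/mol = 28.83 g
(c) CH4 consumed = 1.31 × (1/2) = 0.655 mol; remaining = 1.0399 − 0.655 = 0.3849 mol; mass = 0.3849 mol × 16.04 g/mol = 6.174 g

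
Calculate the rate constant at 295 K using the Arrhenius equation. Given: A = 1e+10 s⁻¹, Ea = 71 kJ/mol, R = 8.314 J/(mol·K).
2.68e-03 s⁻¹

k = A·exp(-Ea/(R·T)) = 1e+10·exp(-71000/(8.314·295)) = 1e+10·exp(-28.9485) = 1e+10·2.6781e-13 = 2.68e-03 s⁻¹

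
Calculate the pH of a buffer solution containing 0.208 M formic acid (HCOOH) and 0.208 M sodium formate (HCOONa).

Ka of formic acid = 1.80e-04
pH = 3.74

pKa = -log(1.80e-04) = 3.74. pH = pKa + log([A⁻]/[HA]) = 3.74 + log(0.208/0.208)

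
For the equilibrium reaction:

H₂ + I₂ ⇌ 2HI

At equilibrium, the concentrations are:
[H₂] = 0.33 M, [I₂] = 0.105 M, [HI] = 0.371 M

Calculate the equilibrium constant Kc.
K_c = 3.9723

Kc = ([HI]^2) / ([H₂] × [I₂])
   = ((0.371)^2) / ((0.33)·(0.105))
   = 0.13764 / 0.03465 = 3.9723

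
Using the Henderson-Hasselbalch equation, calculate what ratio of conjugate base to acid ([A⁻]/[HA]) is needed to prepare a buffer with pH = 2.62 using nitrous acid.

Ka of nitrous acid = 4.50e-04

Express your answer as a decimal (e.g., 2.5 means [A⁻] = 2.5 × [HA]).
[A⁻]/[HA] = 0.188

pKa = −log(4.50e-04) = 3.3468. pH = pKa + log([A⁻]/[HA]). 2.62 = 3.3468 + log(ratio). log(ratio) = 2.62 − 3.3468 = -0.7268. ratio = 10^(-0.7268) = 0.188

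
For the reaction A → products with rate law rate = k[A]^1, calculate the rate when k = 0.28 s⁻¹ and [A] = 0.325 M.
0.091 M/s

rate = k·[A]^1 = 0.28·(0.325)^1 = 0.28·0.325 = 0.091 M/s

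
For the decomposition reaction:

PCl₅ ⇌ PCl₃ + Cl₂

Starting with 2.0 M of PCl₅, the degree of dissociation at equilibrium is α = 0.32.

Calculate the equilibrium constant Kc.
K_c = 0.3012

x = α·[A]₀ = 0.32 × 2.0 = 0.64 M dissociated.
At eq: [PCl₅] = 2.0 − 0.64 = 1.36 M; [PCl₃] = [Cl₂] = x = 0.64 M.
Kc = [PCl₃][Cl₂]/[PCl₅] = (0.64)²/1.36 = 0.3012.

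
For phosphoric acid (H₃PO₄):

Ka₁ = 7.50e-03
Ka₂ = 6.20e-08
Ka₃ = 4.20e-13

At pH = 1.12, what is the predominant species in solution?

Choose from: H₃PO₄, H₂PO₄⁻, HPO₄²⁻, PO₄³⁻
H₃PO₄

pKa1 = 2.12, pKa2 = 7.21, pKa3 = 12.38. Each pKa is the crossover between adjacent species; pH = 1.12 lies in the region where H₃PO₄ predominates.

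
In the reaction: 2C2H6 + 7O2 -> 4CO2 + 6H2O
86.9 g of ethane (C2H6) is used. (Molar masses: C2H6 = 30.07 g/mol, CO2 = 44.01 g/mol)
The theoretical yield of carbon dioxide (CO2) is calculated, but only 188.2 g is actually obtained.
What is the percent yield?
Moles of C2H6 = 86.9 g ÷ 30.07 g/mol = 2.88992 mol
Mole ratio: 4 mol CO2 / 2 mol C2H6
Moles of CO2 = 2.88992 × (4/2) = 5.77985 mol
Theoretical yield = 5.77985 mol × 44.01 g/mol = 254.37 g
Actual yield = 188.2 g
Percent yield = (188.2 / 254.37) × 100% = 74.0%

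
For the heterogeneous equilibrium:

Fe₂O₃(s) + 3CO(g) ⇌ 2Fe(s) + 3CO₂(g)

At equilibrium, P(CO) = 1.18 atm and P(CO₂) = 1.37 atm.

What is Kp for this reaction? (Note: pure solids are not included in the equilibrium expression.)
K_p = 1.565

Solids (Fe₂O₃, Fe) are excluded.
Kp = P(CO₂)³/P(CO)³ = (1.37)³/(1.18)³ = 2.571/1.643 = 1.565.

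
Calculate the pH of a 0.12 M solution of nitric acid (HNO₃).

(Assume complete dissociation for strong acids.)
pH = 0.92

[H⁺] = 0.12 M for strong acid. pH = -log[H⁺] = -log(0.12)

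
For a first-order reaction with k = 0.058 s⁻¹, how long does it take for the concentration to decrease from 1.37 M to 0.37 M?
22.57 s

From ln[A] = ln[A]₀ - k·t: t = ln([A]₀/[A])/k = ln(1.37/0.37)/0.058 = ln(3.7027)/0.058 = 1.3091/0.058 = 22.57 s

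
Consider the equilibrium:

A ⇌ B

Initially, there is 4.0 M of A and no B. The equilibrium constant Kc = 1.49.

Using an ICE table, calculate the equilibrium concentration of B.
[B] = 2.394 M

ICE: [A] = 4.0 − x, [B] = x.
Kc = x/(4.0 − x) = 1.49 ⇒ x = 1.49·4.0/(1 + 1.49) = 5.96/2.49 = 2.394.
[B] = x = 2.394 M.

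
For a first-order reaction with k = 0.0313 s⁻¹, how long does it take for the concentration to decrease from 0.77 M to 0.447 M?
17.37 s

From ln[A] = ln[A]₀ - k·t: t = ln([A]₀/[A])/k = ln(0.77/0.447)/0.0313 = ln(1.7226)/0.0313 = 0.5438/0.0313 = 17.37 s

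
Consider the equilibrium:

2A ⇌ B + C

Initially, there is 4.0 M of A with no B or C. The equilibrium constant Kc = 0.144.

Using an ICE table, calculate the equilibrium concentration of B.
[B] = 0.863 M

ICE: [A] = 4.0 − 2x, [B] = [C] = x.
Kc = x²/(4.0 − 2x)² = 0.144 ⇒ √Kc = x/(4.0 − 2x).
x = √0.144·4.0/(1 + 2√0.144) = 0.37947·4.0/1.7589 = 0.86296.
[B] = x = 0.863 M.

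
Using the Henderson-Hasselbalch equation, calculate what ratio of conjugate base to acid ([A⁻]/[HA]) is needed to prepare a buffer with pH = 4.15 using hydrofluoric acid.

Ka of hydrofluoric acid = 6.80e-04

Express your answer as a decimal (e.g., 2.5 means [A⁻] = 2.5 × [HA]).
[A⁻]/[HA] = 9.605

pKa = −log(6.80e-04) = 3.1675. pH = pKa + log([A⁻]/[HA]). 4.15 = 3.1675 + log(ratio). log(ratio) = 4.15 − 3.1675 = 0.9825. ratio = 10^(0.9825) = 9.605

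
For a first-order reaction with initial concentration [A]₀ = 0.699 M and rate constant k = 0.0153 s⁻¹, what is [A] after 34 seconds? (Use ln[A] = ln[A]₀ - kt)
0.4155 M

ln[A] = ln[A]₀ - k·t = ln(0.699) - (0.0153)·(34) = -0.3581 - 0.5202 = -0.8783
[A] = e^(-0.8783) = 0.4155 M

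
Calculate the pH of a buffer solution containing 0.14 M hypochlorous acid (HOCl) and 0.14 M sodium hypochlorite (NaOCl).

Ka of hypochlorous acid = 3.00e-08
pH = 7.52

pKa = -log(3.00e-08) = 7.52. pH = pKa + log([A⁻]/[HA]) = 7.52 + log(0.14/0.14)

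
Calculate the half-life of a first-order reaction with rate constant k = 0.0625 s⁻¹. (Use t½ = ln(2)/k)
11.09 s

t½ = ln(2)/k = 0.6931/0.0625 = 11.09 s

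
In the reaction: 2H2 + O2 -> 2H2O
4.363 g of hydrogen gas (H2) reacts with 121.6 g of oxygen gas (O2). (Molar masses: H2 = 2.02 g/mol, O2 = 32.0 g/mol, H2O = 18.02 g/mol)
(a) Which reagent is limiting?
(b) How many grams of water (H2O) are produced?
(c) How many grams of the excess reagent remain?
(a) H2, (b) 38.92 g, (c) 87.04 g

Moles of H2 = 4.363 g ÷ 2.02 g/mol = 2.1599 mol
Moles of O2 = 121.6 g ÷ 32.0 g/mol = 3.8 mol
Moles ÷ coefficient: H2: 2.1599/2 = 1.08, O2: 3.8/1 = 3.8
(a) H2 has the smaller value, so H2 is the limiting reagent.
(b) Moles of H2O = 2.1599 mol H2 × (2/2) = 2.1599 mol; mass = 2.1599 mol × 18.02 g/mol = 38.92 g
(c) O2 consumed = 2.1599 × (1/2) = 1.07995 mol; remaining = 3.8 − 1.07995 = 2.72005 mol; mass = 2.72005 mol × 32.0 g/mol = 87.04 g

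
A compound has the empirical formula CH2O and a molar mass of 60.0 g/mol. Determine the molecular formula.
Empirical formula mass of CH2O = 30.03 g/mol
Multiplier = 60.0 / 30.03 ≈ 2
Molecular formula = (CH2O) × 2 = C2H4O2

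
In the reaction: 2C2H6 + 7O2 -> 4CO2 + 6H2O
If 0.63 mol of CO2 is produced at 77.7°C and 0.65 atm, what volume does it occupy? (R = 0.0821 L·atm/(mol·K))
T = 77.7°C + 273.15 = 350.85 K
V = nRT/P = (0.63 × 0.0821 × 350.85) / 0.65
V = 27.92 L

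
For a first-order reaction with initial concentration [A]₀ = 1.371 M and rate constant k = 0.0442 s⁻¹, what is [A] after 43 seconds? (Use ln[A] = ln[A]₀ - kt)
0.2049 M

ln[A] = ln[A]₀ - k·t = ln(1.371) - (0.0442)·(43) = 0.3155 - 1.9006 = -1.5851
[A] = e^(-1.5851) = 0.2049 M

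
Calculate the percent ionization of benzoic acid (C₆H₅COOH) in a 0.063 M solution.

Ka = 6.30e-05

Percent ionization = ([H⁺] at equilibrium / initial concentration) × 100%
Percent ionization = 3.11%

Let x = [H⁺]. Ka = x²/(C - x) ⇒ x² + (6.30e-05)x - (6.30e-05)(0.063) = 0. x = 1.9610e-03. Percent = (1.9610e-03/0.063) × 100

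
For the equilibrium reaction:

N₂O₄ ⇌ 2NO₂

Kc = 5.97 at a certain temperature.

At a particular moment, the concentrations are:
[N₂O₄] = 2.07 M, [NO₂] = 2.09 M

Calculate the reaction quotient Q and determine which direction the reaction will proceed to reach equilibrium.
Q = 2.110, Q < K, reaction proceeds forward (toward products)

Q = ([NO₂]^2) / ([N₂O₄])
  = ((2.09)^2) / ((2.07)) = 4.3681/2.07 = 2.11
Since Q = 2.11 < Kc = 5.97, the reaction proceeds forward (toward products) to reach equilibrium.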